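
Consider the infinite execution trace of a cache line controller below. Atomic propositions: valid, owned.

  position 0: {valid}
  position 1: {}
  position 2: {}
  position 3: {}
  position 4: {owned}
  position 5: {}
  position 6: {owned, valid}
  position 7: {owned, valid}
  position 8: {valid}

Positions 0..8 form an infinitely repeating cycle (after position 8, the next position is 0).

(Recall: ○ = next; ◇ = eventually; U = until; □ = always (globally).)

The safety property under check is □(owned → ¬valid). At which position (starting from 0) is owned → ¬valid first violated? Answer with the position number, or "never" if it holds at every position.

Check owned → ¬valid at each position in order: 0 ✓, 1 ✓, 2 ✓, 3 ✓, 4 ✓, 5 ✓.
At position 6 the labels are {owned, valid}, so owned → ¬valid is false there. This is the first violation.

6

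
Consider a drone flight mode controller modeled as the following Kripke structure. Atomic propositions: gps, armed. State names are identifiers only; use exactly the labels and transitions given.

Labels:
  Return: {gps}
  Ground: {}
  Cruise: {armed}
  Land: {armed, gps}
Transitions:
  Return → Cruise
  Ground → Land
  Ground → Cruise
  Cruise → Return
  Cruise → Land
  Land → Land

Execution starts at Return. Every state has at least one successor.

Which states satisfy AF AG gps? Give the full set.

{Land}

States satisfying AG gps: {Land}.
States satisfying AF AG gps: {Land}.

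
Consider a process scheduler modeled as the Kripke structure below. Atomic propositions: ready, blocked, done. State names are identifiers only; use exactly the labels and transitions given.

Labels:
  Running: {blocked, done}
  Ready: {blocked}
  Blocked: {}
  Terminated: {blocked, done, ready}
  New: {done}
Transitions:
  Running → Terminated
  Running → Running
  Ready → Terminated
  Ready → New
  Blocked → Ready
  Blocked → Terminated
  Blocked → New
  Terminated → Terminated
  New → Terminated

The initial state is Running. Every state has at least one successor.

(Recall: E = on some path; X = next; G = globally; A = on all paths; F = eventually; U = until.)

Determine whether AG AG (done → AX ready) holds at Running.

Violated

States satisfying AG (done → AX ready): {Ready, Blocked, Terminated, New}.
States satisfying AG AG (done → AX ready): {Ready, Blocked, Terminated, New}.
Running is reachable from Running and violates AG (done → AX ready), so AG fails at Running.
Running ∉ Sat(AG AG (done → AX ready)).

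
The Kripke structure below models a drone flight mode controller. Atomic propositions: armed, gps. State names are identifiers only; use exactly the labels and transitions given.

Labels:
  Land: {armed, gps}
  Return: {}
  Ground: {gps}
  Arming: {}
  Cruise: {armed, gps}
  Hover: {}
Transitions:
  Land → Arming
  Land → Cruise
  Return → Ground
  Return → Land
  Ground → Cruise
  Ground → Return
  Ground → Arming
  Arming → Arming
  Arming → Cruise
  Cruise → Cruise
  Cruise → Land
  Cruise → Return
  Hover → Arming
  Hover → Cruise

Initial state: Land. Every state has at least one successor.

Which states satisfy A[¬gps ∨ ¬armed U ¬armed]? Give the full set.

States satisfying ¬gps ∨ ¬armed: {Return, Ground, Arming, Hover}.
States satisfying ¬armed: {Return, Ground, Arming, Hover}.
States satisfying A[¬gps ∨ ¬armed U ¬armed]: {Return, Ground, Arming, Hover}.

{Return, Ground, Arming, Hover}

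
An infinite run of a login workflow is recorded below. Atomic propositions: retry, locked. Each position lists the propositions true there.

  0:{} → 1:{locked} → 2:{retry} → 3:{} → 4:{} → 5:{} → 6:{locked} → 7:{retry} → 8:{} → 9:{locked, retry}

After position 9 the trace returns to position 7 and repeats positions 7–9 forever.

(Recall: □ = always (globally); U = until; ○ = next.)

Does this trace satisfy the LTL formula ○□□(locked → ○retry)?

The position after 0 is 1; □□(locked → ○retry) is true there.

Satisfied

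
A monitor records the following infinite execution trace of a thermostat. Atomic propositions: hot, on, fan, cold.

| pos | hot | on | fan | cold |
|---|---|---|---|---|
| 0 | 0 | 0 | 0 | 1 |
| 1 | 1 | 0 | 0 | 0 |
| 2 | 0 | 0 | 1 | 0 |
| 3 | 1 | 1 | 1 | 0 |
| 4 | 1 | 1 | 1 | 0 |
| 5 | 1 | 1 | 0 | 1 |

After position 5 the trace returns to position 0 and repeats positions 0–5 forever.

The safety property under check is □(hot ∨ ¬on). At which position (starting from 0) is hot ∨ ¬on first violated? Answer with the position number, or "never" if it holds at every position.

never

hot ∨ ¬on holds at every position 0..5, and those are all the positions the trace ever visits, so the invariant □(hot ∨ ¬on) is never violated.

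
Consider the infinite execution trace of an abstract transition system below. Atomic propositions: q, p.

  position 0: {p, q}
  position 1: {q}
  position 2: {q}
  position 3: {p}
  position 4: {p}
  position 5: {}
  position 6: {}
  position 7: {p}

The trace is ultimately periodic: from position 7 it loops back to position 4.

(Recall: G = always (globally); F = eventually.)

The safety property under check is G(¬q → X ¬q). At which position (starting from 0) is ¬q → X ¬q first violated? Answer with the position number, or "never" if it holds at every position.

never

¬q → X ¬q holds at every position 0..7, and those are all the positions the trace ever visits, so the invariant G(¬q → X ¬q) is never violated.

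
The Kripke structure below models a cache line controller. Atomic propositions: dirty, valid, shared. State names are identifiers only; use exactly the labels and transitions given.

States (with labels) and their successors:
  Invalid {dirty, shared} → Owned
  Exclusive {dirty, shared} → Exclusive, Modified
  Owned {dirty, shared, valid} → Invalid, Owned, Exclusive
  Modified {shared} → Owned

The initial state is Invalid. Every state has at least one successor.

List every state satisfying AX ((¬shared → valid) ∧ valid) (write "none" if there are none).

States satisfying (¬shared → valid) ∧ valid: {Owned}.
States satisfying AX ((¬shared → valid) ∧ valid): {Invalid, Modified}.

{Invalid, Modified}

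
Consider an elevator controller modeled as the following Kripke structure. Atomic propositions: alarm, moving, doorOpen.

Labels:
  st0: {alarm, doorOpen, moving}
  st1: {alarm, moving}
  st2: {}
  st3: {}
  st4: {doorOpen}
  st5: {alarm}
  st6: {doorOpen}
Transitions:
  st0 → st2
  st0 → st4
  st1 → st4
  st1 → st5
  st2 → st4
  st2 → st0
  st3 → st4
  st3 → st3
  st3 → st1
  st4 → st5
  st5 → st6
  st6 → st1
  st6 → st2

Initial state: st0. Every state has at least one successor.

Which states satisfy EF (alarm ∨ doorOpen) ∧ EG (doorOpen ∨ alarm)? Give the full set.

States satisfying alarm ∨ doorOpen: {st0, st1, st4, st5, st6}.
States satisfying EF (alarm ∨ doorOpen): {st0, st1, st2, st3, st4, st5, st6}.
States satisfying doorOpen ∨ alarm: {st0, st1, st4, st5, st6}.
States satisfying EG (doorOpen ∨ alarm): {st0, st1, st4, st5, st6}.
States satisfying EF (alarm ∨ doorOpen) ∧ EG (doorOpen ∨ alarm): {st0, st1, st4, st5, st6}.

{st0, st1, st4, st5, st6}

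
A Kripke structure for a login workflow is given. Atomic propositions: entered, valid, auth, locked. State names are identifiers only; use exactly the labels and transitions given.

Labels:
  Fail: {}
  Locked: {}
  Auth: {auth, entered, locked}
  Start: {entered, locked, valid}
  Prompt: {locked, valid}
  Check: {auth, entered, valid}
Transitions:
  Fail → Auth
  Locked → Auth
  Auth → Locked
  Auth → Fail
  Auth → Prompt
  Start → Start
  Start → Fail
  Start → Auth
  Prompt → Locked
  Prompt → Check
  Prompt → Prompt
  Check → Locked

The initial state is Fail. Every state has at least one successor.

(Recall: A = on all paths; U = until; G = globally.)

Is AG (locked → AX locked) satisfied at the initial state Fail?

Violated

States satisfying locked → AX locked: {Fail, Locked, Check}.
States satisfying AG (locked → AX locked): ∅.
Auth is reachable from Fail and violates locked → AX locked, so AG fails at Fail.
Fail ∉ Sat(AG (locked → AX locked)).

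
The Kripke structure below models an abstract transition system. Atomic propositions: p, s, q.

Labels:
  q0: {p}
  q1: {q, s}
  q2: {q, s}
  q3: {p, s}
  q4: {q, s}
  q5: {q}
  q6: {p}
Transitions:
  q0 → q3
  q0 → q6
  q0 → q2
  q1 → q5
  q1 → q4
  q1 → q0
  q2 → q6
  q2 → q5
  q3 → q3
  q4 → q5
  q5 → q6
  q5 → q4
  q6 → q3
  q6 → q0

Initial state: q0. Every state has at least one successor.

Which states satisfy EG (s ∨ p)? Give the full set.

{q0, q1, q2, q3, q6}

States satisfying s ∨ p: {q0, q1, q2, q3, q4, q6}.
States satisfying EG (s ∨ p): {q0, q1, q2, q3, q6}.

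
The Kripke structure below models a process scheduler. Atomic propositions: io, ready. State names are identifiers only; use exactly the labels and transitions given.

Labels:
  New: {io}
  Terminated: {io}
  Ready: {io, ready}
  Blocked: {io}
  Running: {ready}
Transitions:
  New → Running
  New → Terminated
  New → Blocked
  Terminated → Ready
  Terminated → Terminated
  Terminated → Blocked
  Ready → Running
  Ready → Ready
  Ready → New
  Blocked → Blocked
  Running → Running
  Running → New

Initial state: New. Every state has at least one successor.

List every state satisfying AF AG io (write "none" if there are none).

{Blocked}

States satisfying AG io: {Blocked}.
States satisfying AF AG io: {Blocked}.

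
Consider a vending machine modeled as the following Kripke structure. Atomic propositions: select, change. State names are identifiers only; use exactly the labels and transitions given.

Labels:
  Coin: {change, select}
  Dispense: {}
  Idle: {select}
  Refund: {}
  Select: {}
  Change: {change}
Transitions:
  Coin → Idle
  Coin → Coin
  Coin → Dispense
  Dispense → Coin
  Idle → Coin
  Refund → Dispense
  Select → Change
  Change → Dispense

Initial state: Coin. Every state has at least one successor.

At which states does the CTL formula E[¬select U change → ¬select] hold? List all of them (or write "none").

{Dispense, Idle, Refund, Select, Change}

States satisfying ¬select: {Dispense, Refund, Select, Change}.
States satisfying change → ¬select: {Dispense, Idle, Refund, Select, Change}.
States satisfying E[¬select U change → ¬select]: {Dispense, Idle, Refund, Select, Change}.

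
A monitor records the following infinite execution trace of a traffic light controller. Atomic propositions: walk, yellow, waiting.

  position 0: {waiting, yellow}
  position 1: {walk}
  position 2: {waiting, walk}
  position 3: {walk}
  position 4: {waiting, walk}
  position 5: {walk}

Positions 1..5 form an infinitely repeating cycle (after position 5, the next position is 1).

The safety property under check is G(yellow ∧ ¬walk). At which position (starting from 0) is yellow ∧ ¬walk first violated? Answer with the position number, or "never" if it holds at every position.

Check yellow ∧ ¬walk at each position in order: 0 ✓.
At position 1 the labels are {walk}, so yellow ∧ ¬walk is false there. This is the first violation.

1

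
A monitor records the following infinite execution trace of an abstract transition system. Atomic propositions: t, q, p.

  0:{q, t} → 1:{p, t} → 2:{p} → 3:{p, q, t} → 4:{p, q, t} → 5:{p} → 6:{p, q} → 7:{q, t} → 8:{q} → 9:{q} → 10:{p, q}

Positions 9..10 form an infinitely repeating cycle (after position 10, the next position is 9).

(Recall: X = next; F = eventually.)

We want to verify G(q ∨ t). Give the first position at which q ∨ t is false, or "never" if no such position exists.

Check q ∨ t at each position in order: 0 ✓, 1 ✓.
At position 2 the labels are {p}, so q ∨ t is false there. This is the first violation.

2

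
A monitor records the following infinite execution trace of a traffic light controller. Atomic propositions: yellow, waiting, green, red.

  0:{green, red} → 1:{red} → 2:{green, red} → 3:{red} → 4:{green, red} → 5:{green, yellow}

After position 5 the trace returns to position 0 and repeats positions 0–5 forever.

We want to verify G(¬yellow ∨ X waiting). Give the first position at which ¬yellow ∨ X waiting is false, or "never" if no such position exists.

Check ¬yellow ∨ X waiting at each position in order: 0 ✓, 1 ✓, 2 ✓, 3 ✓, 4 ✓.
At position 5 the labels are {green, yellow} and the next position 0 has {green, red}, so ¬yellow ∨ X waiting is false there. This is the first violation.

5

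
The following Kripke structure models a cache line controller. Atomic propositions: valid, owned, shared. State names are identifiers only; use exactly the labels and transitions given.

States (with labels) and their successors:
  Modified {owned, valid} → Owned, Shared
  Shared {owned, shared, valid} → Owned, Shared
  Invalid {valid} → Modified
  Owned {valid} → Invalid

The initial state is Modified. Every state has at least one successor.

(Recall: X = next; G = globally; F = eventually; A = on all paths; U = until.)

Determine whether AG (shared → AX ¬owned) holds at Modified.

States satisfying shared → AX ¬owned: {Modified, Invalid, Owned}.
States satisfying AG (shared → AX ¬owned): ∅.
Shared is reachable from Modified and violates shared → AX ¬owned, so AG fails at Modified.
Modified ∉ Sat(AG (shared → AX ¬owned)).

Does not hold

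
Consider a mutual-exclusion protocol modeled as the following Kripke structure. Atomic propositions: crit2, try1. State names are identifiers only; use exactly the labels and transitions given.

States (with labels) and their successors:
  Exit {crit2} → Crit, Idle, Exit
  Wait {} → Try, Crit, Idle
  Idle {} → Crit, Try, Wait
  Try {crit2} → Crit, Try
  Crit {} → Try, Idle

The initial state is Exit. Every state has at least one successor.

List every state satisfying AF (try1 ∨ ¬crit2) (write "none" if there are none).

States satisfying try1 ∨ ¬crit2: {Wait, Idle, Crit}.
States satisfying AF (try1 ∨ ¬crit2): {Wait, Idle, Crit}.

{Wait, Idle, Crit}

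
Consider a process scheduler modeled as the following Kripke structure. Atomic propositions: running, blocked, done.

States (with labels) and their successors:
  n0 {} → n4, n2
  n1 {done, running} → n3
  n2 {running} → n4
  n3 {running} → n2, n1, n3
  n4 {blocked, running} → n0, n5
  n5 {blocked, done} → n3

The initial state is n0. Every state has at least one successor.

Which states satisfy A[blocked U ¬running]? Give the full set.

States satisfying blocked: {n4, n5}.
States satisfying ¬running: {n0, n5}.
States satisfying A[blocked U ¬running]: {n0, n4, n5}.

{n0, n4, n5}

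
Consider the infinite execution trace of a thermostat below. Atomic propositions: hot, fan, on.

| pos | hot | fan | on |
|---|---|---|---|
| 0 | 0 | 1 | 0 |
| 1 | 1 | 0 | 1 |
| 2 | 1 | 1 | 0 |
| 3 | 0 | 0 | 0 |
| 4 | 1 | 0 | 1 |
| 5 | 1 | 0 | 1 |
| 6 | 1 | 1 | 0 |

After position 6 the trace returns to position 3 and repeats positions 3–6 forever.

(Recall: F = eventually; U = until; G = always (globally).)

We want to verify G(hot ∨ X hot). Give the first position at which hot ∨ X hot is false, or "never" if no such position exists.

hot ∨ X hot holds at every position 0..6, and those are all the positions the trace ever visits, so the invariant G(hot ∨ X hot) is never violated.

never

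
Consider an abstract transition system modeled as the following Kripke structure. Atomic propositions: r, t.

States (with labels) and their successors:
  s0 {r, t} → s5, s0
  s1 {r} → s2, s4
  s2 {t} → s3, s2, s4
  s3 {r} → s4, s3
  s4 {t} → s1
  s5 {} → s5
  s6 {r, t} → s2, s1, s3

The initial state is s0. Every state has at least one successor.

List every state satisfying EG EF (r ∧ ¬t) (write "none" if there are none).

{s1, s2, s3, s4, s6}

States satisfying EF (r ∧ ¬t): {s1, s2, s3, s4, s6}.
States satisfying EG EF (r ∧ ¬t): {s1, s2, s3, s4, s6}.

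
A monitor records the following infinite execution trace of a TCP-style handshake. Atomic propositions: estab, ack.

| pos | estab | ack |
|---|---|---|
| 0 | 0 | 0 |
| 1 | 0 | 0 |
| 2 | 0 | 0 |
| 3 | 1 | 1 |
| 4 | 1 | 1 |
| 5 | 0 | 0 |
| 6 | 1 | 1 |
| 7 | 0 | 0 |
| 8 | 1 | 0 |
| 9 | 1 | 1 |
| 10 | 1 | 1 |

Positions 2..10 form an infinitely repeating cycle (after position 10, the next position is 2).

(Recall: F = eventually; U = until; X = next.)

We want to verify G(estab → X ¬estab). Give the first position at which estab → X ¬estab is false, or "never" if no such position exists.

Check estab → X ¬estab at each position in order: 0 ✓, 1 ✓, 2 ✓.
At position 3 the labels are {ack, estab} and the next position 4 has {ack, estab}, so estab → X ¬estab is false there. This is the first violation.

3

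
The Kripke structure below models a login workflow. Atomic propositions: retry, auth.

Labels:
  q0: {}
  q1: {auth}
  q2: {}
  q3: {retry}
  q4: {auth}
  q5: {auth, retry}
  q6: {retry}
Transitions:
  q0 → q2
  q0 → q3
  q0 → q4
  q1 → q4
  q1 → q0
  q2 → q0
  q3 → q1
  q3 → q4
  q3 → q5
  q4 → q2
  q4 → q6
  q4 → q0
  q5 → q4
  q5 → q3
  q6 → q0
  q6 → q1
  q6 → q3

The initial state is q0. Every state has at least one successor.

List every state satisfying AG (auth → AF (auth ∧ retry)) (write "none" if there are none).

none

States satisfying auth → AF (auth ∧ retry): {q0, q2, q3, q5, q6}.
States satisfying AG (auth → AF (auth ∧ retry)): ∅.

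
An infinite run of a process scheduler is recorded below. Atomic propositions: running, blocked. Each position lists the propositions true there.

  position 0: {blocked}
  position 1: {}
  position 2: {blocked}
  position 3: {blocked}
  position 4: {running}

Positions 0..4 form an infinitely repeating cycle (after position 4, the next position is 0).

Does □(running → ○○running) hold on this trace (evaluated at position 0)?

Violated

running → ○○running must hold at every position from 0 onward. It fails at position 4, so □(running → ○○running) is false.
Positions where running holds: 4.
Check ○○running at each: 4→fails.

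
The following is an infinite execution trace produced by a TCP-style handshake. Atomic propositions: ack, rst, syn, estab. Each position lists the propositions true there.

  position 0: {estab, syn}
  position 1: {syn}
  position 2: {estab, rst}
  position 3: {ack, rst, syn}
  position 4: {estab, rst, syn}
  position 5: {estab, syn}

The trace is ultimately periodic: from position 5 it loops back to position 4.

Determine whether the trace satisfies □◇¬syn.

Does not hold

◇¬syn must hold at every position from 0 onward. It fails at position 3, so □◇¬syn is false.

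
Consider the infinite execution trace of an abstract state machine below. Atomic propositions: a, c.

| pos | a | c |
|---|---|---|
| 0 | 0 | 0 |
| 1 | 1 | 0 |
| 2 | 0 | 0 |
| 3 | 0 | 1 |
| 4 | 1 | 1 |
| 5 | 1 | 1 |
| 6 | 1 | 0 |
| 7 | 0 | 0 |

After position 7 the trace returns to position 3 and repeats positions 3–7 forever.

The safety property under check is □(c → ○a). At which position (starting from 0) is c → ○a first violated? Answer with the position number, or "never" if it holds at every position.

never

c → ○a holds at every position 0..7, and those are all the positions the trace ever visits, so the invariant □(c → ○a) is never violated.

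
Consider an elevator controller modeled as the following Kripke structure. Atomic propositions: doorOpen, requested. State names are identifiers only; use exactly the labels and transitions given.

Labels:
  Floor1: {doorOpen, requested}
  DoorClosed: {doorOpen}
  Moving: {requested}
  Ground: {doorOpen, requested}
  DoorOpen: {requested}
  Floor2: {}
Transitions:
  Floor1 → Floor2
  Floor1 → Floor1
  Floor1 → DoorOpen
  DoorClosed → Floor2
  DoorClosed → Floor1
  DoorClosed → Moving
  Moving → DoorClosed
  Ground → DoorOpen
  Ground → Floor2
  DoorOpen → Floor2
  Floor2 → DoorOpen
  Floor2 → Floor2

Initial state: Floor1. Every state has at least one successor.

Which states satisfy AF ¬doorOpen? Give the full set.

{Moving, Ground, DoorOpen, Floor2}

States satisfying ¬doorOpen: {Moving, DoorOpen, Floor2}.
States satisfying AF ¬doorOpen: {Moving, Ground, DoorOpen, Floor2}.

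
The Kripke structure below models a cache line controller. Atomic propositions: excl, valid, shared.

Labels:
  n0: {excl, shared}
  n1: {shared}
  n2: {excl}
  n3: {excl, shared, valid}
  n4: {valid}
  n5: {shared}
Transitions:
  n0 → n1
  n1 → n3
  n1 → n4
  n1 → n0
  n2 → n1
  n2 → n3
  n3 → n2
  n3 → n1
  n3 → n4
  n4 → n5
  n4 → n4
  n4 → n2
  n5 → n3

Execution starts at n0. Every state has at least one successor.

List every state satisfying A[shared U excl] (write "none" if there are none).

{n0, n2, n3, n5}

States satisfying shared: {n0, n1, n3, n5}.
States satisfying excl: {n0, n2, n3}.
States satisfying A[shared U excl]: {n0, n2, n3, n5}.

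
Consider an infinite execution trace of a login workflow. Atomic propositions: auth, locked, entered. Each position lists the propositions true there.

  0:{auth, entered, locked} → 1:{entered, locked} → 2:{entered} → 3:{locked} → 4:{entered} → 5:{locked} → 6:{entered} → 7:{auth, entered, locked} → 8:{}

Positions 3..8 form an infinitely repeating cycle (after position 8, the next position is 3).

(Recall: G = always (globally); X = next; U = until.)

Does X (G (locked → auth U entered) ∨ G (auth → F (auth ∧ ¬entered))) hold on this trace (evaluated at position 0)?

Violated

The position after 0 is 1; G (locked → auth U entered) ∨ G (auth → F (auth ∧ ¬entered)) is false there.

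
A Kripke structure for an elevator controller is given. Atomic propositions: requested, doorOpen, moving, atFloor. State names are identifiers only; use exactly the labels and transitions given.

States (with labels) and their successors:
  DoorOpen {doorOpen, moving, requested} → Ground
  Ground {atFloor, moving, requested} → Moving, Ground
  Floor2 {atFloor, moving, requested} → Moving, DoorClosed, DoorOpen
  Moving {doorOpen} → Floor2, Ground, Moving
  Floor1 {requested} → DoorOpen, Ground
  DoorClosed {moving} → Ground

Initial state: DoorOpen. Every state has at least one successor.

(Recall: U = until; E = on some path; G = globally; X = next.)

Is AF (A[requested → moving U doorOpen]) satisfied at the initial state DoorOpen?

Satisfied

States satisfying A[requested → moving U doorOpen]: {DoorOpen, Moving}.
States satisfying AF (A[requested → moving U doorOpen]): {DoorOpen, Moving}.
DoorOpen ∈ Sat(AF (A[requested → moving U doorOpen])).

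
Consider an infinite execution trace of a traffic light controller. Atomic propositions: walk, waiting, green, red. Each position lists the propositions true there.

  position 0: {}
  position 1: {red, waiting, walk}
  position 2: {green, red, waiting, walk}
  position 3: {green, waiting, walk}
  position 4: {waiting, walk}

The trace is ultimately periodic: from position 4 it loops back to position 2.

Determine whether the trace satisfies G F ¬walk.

F ¬walk must hold at every position from 0 onward. It fails at position 1, so G F ¬walk is false.

Does not hold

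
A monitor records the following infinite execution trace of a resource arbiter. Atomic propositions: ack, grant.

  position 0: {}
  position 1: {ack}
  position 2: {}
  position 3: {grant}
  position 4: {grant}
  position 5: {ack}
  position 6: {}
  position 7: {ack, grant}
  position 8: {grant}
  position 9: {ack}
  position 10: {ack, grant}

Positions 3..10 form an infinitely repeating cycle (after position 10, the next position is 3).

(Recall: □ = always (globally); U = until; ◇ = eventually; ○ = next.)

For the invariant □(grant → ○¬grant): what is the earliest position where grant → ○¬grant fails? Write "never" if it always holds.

3

Check grant → ○¬grant at each position in order: 0 ✓, 1 ✓, 2 ✓.
At position 3 the labels are {grant} and the next position 4 has {grant}, so grant → ○¬grant is false there. This is the first violation.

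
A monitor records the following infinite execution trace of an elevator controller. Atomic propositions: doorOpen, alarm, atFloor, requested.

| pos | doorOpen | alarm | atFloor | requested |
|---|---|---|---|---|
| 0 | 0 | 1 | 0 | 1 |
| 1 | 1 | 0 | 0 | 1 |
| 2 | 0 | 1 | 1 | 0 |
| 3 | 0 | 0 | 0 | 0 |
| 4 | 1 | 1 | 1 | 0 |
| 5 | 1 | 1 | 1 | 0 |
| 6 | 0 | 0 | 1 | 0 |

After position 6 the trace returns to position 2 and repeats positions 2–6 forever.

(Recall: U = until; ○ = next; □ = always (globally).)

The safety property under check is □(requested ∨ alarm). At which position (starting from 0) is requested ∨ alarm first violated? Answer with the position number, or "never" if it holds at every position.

Check requested ∨ alarm at each position in order: 0 ✓, 1 ✓, 2 ✓.
At position 3 the labels are {}, so requested ∨ alarm is false there. This is the first violation.

3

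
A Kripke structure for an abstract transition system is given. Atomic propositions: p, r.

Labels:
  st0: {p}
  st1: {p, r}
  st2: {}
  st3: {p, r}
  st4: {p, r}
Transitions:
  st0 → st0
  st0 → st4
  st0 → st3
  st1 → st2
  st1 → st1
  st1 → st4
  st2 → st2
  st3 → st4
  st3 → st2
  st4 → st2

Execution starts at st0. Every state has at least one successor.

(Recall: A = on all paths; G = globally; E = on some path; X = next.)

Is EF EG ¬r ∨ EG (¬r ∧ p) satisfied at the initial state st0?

States satisfying EG ¬r: {st0, st2}.
States satisfying EF EG ¬r: {st0, st1, st2, st3, st4}.
States satisfying ¬r ∧ p: {st0}.
States satisfying EG (¬r ∧ p): {st0}.
States satisfying EF EG ¬r ∨ EG (¬r ∧ p): {st0, st1, st2, st3, st4}.
st0 ∈ Sat(EF EG ¬r ∨ EG (¬r ∧ p)).

Satisfied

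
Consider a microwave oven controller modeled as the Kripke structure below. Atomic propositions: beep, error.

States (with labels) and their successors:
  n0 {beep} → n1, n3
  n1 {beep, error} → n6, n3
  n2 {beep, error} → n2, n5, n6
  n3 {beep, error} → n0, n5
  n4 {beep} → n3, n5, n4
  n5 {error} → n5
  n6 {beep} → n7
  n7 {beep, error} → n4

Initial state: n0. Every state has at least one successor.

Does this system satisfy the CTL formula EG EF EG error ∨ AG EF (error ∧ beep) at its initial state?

States satisfying EF EG error: {n0, n1, n2, n3, n4, n5, n6, n7}.
States satisfying EG EF EG error: {n0, n1, n2, n3, n4, n5, n6, n7}.
States satisfying EF (error ∧ beep): {n0, n1, n2, n3, n4, n6, n7}.
States satisfying AG EF (error ∧ beep): ∅.
States satisfying EG EF EG error ∨ AG EF (error ∧ beep): {n0, n1, n2, n3, n4, n5, n6, n7}.
n0 ∈ Sat(EG EF EG error ∨ AG EF (error ∧ beep)).

Holds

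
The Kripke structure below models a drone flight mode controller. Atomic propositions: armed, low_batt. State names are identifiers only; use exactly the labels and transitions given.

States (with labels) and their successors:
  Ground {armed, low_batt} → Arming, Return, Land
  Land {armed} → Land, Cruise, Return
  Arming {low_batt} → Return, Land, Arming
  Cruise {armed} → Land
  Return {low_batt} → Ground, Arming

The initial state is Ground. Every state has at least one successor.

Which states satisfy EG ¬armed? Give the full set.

States satisfying ¬armed: {Arming, Return}.
States satisfying EG ¬armed: {Arming, Return}.

{Arming, Return}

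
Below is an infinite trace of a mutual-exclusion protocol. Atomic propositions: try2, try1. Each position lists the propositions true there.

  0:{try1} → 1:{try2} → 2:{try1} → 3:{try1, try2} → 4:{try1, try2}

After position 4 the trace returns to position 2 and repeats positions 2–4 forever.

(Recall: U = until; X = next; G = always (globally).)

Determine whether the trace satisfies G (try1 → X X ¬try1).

try1 → X X ¬try1 must hold at every position from 0 onward. It fails at position 0, so G (try1 → X X ¬try1) is false.
Positions where try1 holds: 0, 2, 3, 4.
Check X X ¬try1 at each: 0→fails, 2→fails, 3→fails, 4→fails.

No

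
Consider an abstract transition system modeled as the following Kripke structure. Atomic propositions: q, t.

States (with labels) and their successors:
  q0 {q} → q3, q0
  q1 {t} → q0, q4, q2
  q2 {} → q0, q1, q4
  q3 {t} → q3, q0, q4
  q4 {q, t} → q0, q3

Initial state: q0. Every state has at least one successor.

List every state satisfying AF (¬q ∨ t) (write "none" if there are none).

{q1, q2, q3, q4}

States satisfying ¬q ∨ t: {q1, q2, q3, q4}.
States satisfying AF (¬q ∨ t): {q1, q2, q3, q4}.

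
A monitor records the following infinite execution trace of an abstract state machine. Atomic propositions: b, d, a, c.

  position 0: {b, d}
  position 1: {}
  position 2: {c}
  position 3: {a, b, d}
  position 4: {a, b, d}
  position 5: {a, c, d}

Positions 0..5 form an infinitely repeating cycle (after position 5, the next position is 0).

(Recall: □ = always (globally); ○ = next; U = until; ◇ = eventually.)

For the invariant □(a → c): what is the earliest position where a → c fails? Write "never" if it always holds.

Check a → c at each position in order: 0 ✓, 1 ✓, 2 ✓.
At position 3 the labels are {a, b, d}, so a → c is false there. This is the first violation.

3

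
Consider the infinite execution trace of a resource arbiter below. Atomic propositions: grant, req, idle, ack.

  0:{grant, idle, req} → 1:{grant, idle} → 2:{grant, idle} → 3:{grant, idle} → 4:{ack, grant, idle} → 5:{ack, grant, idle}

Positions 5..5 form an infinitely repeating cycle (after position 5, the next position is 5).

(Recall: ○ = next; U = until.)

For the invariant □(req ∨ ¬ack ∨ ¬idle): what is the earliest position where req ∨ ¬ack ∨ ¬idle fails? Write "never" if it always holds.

Check req ∨ ¬ack ∨ ¬idle at each position in order: 0 ✓, 1 ✓, 2 ✓, 3 ✓.
At position 4 the labels are {ack, grant, idle}, so req ∨ ¬ack ∨ ¬idle is false there. This is the first violation.

4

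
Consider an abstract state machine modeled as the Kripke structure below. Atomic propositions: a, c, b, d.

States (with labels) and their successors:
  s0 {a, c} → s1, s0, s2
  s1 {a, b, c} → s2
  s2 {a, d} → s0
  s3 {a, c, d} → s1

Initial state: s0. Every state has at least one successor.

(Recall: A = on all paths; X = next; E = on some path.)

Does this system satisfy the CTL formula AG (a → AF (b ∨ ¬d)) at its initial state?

Holds

States satisfying a → AF (b ∨ ¬d): {s0, s1, s2, s3}.
States satisfying AG (a → AF (b ∨ ¬d)): {s0, s1, s2, s3}.
Every state reachable from s0 satisfies a → AF (b ∨ ¬d).
s0 ∈ Sat(AG (a → AF (b ∨ ¬d))).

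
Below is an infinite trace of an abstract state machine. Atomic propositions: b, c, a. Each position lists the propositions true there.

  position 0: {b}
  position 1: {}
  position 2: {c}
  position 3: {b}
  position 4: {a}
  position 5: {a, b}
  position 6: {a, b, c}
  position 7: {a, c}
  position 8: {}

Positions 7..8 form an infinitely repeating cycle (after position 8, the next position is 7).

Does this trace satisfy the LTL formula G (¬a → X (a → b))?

No

¬a → X (a → b) must hold at every position from 0 onward. It fails at position 3, so G (¬a → X (a → b)) is false.
Positions where ¬a holds: 0, 1, 2, 3, 8.
Check X (a → b) at each: 0→ok, 1→ok, 2→ok, 3→fails, 8→fails.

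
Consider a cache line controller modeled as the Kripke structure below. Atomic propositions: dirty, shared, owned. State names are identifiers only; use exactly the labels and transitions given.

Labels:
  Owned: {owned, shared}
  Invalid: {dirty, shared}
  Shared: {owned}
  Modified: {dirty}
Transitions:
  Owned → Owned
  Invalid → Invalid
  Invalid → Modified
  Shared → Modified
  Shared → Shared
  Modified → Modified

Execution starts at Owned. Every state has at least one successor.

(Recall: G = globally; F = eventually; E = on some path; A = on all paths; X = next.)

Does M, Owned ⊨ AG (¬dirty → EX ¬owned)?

No

States satisfying ¬dirty → EX ¬owned: {Invalid, Shared, Modified}.
States satisfying AG (¬dirty → EX ¬owned): {Invalid, Shared, Modified}.
Owned is reachable from Owned and violates ¬dirty → EX ¬owned, so AG fails at Owned.
Owned ∉ Sat(AG (¬dirty → EX ¬owned)).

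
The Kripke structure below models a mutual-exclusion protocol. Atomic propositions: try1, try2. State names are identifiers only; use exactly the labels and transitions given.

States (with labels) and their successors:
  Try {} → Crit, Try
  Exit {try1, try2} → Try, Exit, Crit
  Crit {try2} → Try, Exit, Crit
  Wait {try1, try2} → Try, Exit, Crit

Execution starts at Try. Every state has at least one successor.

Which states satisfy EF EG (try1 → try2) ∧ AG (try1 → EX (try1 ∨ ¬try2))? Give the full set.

{Try, Exit, Crit, Wait}

States satisfying EG (try1 → try2): {Try, Exit, Crit, Wait}.
States satisfying EF EG (try1 → try2): {Try, Exit, Crit, Wait}.
States satisfying try1 → EX (try1 ∨ ¬try2): {Try, Exit, Crit, Wait}.
States satisfying AG (try1 → EX (try1 ∨ ¬try2)): {Try, Exit, Crit, Wait}.
States satisfying EF EG (try1 → try2) ∧ AG (try1 → EX (try1 ∨ ¬try2)): {Try, Exit, Crit, Wait}.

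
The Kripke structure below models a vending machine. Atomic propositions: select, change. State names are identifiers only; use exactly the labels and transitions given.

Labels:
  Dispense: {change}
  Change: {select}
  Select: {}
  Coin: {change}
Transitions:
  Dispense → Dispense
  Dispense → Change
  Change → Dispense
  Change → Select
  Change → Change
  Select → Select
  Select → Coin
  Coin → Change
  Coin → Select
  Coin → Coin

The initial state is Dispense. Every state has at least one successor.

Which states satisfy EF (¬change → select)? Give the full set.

{Dispense, Change, Select, Coin}

States satisfying ¬change → select: {Dispense, Change, Coin}.
States satisfying EF (¬change → select): {Dispense, Change, Select, Coin}.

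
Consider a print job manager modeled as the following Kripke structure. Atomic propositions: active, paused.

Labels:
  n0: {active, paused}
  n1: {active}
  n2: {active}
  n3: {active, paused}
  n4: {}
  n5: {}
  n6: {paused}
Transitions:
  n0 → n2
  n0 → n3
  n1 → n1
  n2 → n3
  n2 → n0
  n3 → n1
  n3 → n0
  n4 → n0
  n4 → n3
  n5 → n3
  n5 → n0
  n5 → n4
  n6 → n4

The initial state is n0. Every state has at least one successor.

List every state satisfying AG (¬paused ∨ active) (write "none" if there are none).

{n0, n1, n2, n3, n4, n5}

States satisfying ¬paused ∨ active: {n0, n1, n2, n3, n4, n5}.
States satisfying AG (¬paused ∨ active): {n0, n1, n2, n3, n4, n5}.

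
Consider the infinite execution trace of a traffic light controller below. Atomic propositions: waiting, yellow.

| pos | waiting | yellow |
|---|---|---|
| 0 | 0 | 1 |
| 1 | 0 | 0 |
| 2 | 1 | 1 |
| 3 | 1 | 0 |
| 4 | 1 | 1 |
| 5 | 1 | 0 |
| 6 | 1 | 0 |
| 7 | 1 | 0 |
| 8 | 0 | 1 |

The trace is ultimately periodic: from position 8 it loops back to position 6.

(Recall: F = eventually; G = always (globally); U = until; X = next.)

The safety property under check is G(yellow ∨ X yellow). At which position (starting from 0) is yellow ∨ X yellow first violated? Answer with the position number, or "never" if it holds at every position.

5

Check yellow ∨ X yellow at each position in order: 0 ✓, 1 ✓, 2 ✓, 3 ✓, 4 ✓.
At position 5 the labels are {waiting} and the next position 6 has {waiting}, so yellow ∨ X yellow is false there. This is the first violation.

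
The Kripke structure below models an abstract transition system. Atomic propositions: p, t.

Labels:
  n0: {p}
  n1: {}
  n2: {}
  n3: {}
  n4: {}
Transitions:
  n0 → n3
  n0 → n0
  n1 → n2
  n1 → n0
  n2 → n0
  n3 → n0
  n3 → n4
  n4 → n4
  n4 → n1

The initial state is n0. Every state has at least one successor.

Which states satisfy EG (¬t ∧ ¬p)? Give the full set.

{n3, n4}

States satisfying ¬t ∧ ¬p: {n1, n2, n3, n4}.
States satisfying EG (¬t ∧ ¬p): {n3, n4}.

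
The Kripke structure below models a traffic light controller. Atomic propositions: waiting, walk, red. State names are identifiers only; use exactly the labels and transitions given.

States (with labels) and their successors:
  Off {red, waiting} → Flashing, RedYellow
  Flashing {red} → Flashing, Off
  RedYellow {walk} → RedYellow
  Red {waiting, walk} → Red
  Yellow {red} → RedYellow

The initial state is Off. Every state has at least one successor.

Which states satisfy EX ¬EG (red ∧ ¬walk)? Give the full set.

States satisfying ¬EG (red ∧ ¬walk): {RedYellow, Red, Yellow}.
States satisfying EX ¬EG (red ∧ ¬walk): {Off, RedYellow, Red, Yellow}.

{Off, RedYellow, Red, Yellow}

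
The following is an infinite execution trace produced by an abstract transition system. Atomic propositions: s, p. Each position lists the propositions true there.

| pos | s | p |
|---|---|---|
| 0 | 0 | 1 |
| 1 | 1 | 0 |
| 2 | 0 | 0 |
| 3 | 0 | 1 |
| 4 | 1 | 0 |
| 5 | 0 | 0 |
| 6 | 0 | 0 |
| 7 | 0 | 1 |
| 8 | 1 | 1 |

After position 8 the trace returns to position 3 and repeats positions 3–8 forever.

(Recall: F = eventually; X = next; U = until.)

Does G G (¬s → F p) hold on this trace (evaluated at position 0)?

Holds

G (¬s → F p) holds at every position 0..8, and those are all positions ever visited, so G G (¬s → F p) holds.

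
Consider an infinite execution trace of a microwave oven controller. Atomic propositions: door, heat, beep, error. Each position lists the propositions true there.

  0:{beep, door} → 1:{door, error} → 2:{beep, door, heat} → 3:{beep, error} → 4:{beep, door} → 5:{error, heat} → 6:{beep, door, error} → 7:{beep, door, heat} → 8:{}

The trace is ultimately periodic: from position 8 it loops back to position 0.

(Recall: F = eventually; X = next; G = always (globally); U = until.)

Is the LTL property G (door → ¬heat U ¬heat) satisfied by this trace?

No

door → ¬heat U ¬heat must hold at every position from 0 onward. It fails at position 2, so G (door → ¬heat U ¬heat) is false.
Positions where door holds: 0, 1, 2, 4, 6, 7.
Check ¬heat U ¬heat at each: 0→ok, 1→ok, 2→fails, 4→ok, 6→ok, 7→fails.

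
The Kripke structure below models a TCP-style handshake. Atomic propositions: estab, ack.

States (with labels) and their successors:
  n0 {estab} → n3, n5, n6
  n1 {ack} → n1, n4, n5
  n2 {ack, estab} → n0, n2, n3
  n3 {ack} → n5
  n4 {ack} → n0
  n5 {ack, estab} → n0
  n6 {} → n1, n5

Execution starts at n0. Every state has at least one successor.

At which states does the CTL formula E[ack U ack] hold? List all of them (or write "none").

States satisfying ack: {n1, n2, n3, n4, n5}.
States satisfying E[ack U ack]: {n1, n2, n3, n4, n5}.

{n1, n2, n3, n4, n5}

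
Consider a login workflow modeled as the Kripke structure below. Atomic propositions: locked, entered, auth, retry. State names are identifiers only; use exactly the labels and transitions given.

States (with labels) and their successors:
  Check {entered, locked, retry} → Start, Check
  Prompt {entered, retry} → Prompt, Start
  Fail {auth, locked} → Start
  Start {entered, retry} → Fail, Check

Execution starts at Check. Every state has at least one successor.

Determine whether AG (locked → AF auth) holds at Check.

States satisfying locked → AF auth: {Prompt, Fail, Start}.
States satisfying AG (locked → AF auth): ∅.
Check is reachable from Check and violates locked → AF auth, so AG fails at Check.
Check ∉ Sat(AG (locked → AF auth)).

No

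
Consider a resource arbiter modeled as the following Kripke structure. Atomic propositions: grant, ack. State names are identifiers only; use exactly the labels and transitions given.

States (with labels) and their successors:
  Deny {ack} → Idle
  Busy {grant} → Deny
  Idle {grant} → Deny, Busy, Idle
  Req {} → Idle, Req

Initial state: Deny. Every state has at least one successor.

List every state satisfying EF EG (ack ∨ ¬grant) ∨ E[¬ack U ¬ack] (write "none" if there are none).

States satisfying EG (ack ∨ ¬grant): {Req}.
States satisfying EF EG (ack ∨ ¬grant): {Req}.
States satisfying ¬ack: {Busy, Idle, Req}.
States satisfying E[¬ack U ¬ack]: {Busy, Idle, Req}.
States satisfying EF EG (ack ∨ ¬grant) ∨ E[¬ack U ¬ack]: {Busy, Idle, Req}.

{Busy, Idle, Req}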